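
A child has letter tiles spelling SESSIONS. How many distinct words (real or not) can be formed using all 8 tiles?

1680

SESSIONS has 8 letters with S appearing 4 times.
Dividing 8! = 40320 by 4! = 24 for the repeated letters gives 1680.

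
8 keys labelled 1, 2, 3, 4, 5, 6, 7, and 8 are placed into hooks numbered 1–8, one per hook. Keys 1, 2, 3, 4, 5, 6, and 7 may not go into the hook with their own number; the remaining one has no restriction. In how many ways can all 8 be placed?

Let Aᵢ (for 1 ≤ i ≤ 7) be the placements that put key i in its forbidden hook. Any j of these fix j positions, leaving (8−j)! ways to fill the rest, and there are C(7,j) ways to pick which j.
By inclusion–exclusion, the number of valid placements is Σ_{j=0}^{7} (−1)^j C(7,j)·(8−j)!.
Computing: 40320 − 35280 + 15120 − 4200 + 840 − 126 + 14 − 1 = 16687.

16687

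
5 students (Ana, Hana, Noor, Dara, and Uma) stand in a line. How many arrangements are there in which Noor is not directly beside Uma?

There are 5! = 120 arrangements in all. If Noor and Uma are adjacent, merging them into one block gives 2·(4)! = 48 arrangements.
So 120 − 48 = 72 arrangements keep them apart.

72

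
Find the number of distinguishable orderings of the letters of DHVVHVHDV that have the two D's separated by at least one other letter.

There are 9!/(4!·3!·2!) = 1260 arrangements of DHVVHVHDV in total.
If the two D's are adjacent, glue them into one block, leaving 8 items to arrange: (8)!/(4!·3!) = 280 ways.
Subtracting, 1260 − 280 = 980 arrangements keep the D's apart.

980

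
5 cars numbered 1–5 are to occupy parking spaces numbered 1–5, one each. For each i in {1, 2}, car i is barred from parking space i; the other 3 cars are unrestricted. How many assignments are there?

Let Aᵢ (for i ∈ {1, 2}) be the placements that put car i in its forbidden parking space. Any j of these fix j positions, leaving (5−j)! ways to fill the rest, and there are C(2,j) ways to pick which j.
By inclusion–exclusion, the number of valid placements is Σ_{j=0}^{2} (−1)^j C(2,j)·(5−j)!.
Computing: 120 − 48 + 6 = 78.

78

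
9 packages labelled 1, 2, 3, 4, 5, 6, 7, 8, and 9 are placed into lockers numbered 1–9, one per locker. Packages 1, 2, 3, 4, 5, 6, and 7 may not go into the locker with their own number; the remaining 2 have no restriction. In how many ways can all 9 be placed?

Let Aᵢ (for 1 ≤ i ≤ 7) be the placements that put package i in its forbidden locker. Any j of these fix j positions, leaving (9−j)! ways to fill the rest, and there are C(7,j) ways to pick which j.
By inclusion–exclusion, the number of valid placements is Σ_{j=0}^{7} (−1)^j C(7,j)·(9−j)!.
Computing: 362880 − 282240 + 105840 − 25200 + 4200 − 504 + 42 − 2 = 165016.

165016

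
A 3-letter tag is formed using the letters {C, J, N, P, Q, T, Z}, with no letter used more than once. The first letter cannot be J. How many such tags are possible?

180

The first letter has 7−1 = 6 choices (anything except J).
The remaining 2 letters are filled from the other 6 symbols without repetition: 6 × 5 = 30.
Total: 6 × 30 = 180.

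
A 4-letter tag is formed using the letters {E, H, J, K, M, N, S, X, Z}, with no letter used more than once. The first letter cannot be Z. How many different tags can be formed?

The first letter has 9−1 = 8 choices (anything except Z).
The remaining 3 letters are filled from the other 8 symbols without repetition: 8 × 7 × 6 = 336.
Total: 8 × 336 = 2688.

2688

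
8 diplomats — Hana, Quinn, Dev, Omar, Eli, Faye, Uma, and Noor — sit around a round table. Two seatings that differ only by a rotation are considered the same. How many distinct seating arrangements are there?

Around a circle, 8 distinct people have 8!/8 = (7)! = 5040 rotationally distinct seatings.

5040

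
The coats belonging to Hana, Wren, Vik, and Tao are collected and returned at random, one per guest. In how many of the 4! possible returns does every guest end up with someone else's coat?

9

Let Aᵢ be the assignments in which guest i gets their own coat. We want the size of the complement of A₁∪…∪A_4.
By inclusion–exclusion this is Σ_{j=0}^{4} (−1)^j C(4,j)·(4−j)!.
Computing: 24 − 24 + 12 − 4 + 1 = 9.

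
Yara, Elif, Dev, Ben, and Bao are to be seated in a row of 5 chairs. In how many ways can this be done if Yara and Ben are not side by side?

72

Of the 5! = 120 arrangements, those with Yara and Ben adjacent number 2 × 4! = 48 (treat the pair as a block with 2 internal orders).
So 120 − 48 = 72 arrangements keep them apart.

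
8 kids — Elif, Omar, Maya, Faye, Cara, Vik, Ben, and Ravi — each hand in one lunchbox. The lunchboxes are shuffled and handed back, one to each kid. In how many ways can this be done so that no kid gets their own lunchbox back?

14833

Let Aᵢ be the assignments in which kid i gets their own lunchbox. We want the size of the complement of A₁∪…∪A_8.
By inclusion–exclusion this is Σ_{j=0}^{8} (−1)^j C(8,j)·(8−j)!.
Computing: 40320 − 40320 + 20160 − 6720 + 1680 − 336 + 56 − 8 + 1 = 14833.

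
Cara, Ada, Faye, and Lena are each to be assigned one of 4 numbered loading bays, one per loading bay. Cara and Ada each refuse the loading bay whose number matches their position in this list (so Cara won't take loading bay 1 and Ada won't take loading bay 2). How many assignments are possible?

Let Aᵢ (for i ∈ {1, 2}) be the placements that put person i in their forbidden loading bay. Any j of these fix j positions, leaving (4−j)! ways to fill the rest, and there are C(2,j) ways to pick which j.
By inclusion–exclusion, the number of valid placements is Σ_{j=0}^{2} (−1)^j C(2,j)·(4−j)!.
Computing: 24 − 12 + 2 = 14.

14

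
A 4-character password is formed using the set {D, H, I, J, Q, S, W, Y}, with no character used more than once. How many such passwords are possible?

Choose and order 4 of the 8 symbols: the first character has 8 options, the next 7, then 6, 5.
8 × 7 × 6 × 5 = 1680.

1680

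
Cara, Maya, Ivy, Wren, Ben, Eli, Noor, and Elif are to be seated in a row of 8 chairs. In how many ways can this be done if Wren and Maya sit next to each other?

Place the 6 others and the Wren-Maya pair as 7 objects in a line; the pair has 2 internal arrangements.
So the count is 2·(7)! = 10080.

10080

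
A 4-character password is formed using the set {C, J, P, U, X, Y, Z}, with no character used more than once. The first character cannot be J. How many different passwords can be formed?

720

The first character has 7−1 = 6 choices (anything except J).
The remaining 3 characters are filled from the other 6 symbols without repetition: 6 × 5 × 4 = 120.
Total: 6 × 120 = 720.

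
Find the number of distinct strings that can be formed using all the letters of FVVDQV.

120

The 6 letters of FVVDQV have repeats: V appearing 3 times.
Dividing 6! = 720 by 3! = 6 for the repeated letters gives 120.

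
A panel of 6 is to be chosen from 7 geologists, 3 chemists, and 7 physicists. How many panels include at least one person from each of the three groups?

With no constraint there are C(17,6) = 12376 possible selections.
Selections missing a whole group: no geologists → C(10,6) = 210; no chemists → C(14,6) = 3003; no physicists → C(10,6) = 210.
Add back selections omitting two groups (i.e. drawn from a single group): C(7,6) + C(3,6) + C(7,6) = 14.
By inclusion–exclusion: 12376 − 3423 + 14 = 8967.

8967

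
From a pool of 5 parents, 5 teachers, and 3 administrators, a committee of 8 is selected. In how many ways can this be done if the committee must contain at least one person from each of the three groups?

1240

Total 8-person selections from all 13: C(13,8) = 1287.
Selections missing a whole group: no parents → C(8,8) = 1; no teachers → C(8,8) = 1; no administrators → C(10,8) = 45.
Add back selections omitting two groups (i.e. drawn from a single group): C(5,8) + C(5,8) + C(3,8) = 0.
By inclusion–exclusion: 1287 − 47 + 0 = 1240.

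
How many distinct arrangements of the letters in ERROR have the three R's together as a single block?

6

Treat the 3 copies of R as a single block. The multiset to arrange is then {RRR, E, O}, 3 items in all.
All 3 items are distinct, so there are (3)! = 6 arrangements.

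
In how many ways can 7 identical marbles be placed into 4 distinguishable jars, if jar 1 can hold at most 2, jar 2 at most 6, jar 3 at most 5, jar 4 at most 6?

79

Without the upper bounds there are C(10,3) = 120 ways to split 7 among 4 jars.
Subtract solutions that violate a single cap (substitute x_i' = x_i − (cap_i+1)): x_1 ≥ 3 gives C(7,3) = 35; x_2 ≥ 7 gives C(3,3) = 1; x_3 ≥ 6 gives C(4,3) = 4; x_4 ≥ 7 gives C(3,3) = 1. Together 41.
No two caps can be exceeded simultaneously, so the pair terms are all 0.
By inclusion–exclusion the count is 120 − 41 + 0 = 79.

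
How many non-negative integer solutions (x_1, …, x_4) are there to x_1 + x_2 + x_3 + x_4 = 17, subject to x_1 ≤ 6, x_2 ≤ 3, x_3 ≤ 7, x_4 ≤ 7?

74

Ignoring the caps, the number of non-negative solutions to x_1+…+x_4 = 17 is C(20,3) = 1140.
Subtract solutions that violate a single cap (substitute x_i' = x_i − (cap_i+1)): x_1 ≥ 7 gives C(13,3) = 286; x_2 ≥ 4 gives C(16,3) = 560; x_3 ≥ 8 gives C(12,3) = 220; x_4 ≥ 8 gives C(12,3) = 220. Together 1286.
Add back pairs where two caps are both exceeded: 84 + 10 + 10 + 56 + 56 + 4 = 220.
By inclusion–exclusion the count is 1140 − 1286 + 220 = 74.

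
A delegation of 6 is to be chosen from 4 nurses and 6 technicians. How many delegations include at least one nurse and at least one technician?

209

With no constraint there are C(10,6) = 210 possible selections.
Selections missing a whole group: no nurses → C(6,6) = 1; no technicians → C(4,6) = 0.
Both groups omitted at once is impossible, so 210 − 1 = 209.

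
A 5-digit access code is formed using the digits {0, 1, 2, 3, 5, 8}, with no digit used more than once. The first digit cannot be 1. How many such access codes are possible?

600

The first digit has 6−1 = 5 choices (anything except 1).
The remaining 4 digits are filled from the other 5 symbols without repetition: 5 × 4 × 3 × 2 = 120.
Total: 5 × 120 = 600.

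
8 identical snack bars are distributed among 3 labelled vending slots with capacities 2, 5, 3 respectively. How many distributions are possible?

6

Ignoring the caps, the number of non-negative solutions to x_1+…+x_3 = 8 is C(10,2) = 45.
Subtract solutions that violate a single cap (substitute x_i' = x_i − (cap_i+1)): x_1 ≥ 3 gives C(7,2) = 21; x_2 ≥ 6 gives C(4,2) = 6; x_3 ≥ 4 gives C(6,2) = 15. Together 42.
Add back pairs where two caps are both exceeded: 0 + 3 + 0 = 3.
By inclusion–exclusion the count is 45 − 42 + 3 = 6.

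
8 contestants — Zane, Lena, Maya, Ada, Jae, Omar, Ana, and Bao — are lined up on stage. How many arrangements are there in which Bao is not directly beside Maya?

There are 8! = 40320 arrangements in all. If Bao and Maya are adjacent, merging them into one block gives 2·(7)! = 10080 arrangements.
So 40320 − 10080 = 30240 arrangements keep them apart.

30240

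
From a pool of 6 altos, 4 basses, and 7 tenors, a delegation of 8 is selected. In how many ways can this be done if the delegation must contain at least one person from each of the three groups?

With no constraint there are C(17,8) = 24310 possible selections.
Subtract selections that omit an entire group: no altos → C(11,8) = 165; no basses → C(13,8) = 1287; no tenors → C(10,8) = 45.
Add back selections omitting two groups (i.e. drawn from a single group): C(6,8) + C(4,8) + C(7,8) = 0.
By inclusion–exclusion: 24310 − 1497 + 0 = 22813.

22813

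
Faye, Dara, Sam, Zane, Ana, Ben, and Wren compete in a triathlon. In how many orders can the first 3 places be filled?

This is an ordered selection of 3 from 7: P(7,3).
That gives 7 × 6 × 5 = 210.

210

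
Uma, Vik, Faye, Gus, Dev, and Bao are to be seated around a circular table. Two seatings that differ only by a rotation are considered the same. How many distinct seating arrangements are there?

120

Seat Uma anywhere (absorbing the rotational symmetry), then permute the other 5: (5)! = 120.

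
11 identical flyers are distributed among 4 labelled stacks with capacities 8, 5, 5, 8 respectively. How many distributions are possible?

232

Without the upper bounds there are C(14,3) = 364 ways to split 11 among 4 stacks.
Subtract solutions that violate a single cap (substitute x_i' = x_i − (cap_i+1)): x_1 ≥ 9 gives C(5,3) = 10; x_2 ≥ 6 gives C(8,3) = 56; x_3 ≥ 6 gives C(8,3) = 56; x_4 ≥ 9 gives C(5,3) = 10. Together 132.
No two caps can be exceeded simultaneously, so the pair terms are all 0.
By inclusion–exclusion the count is 364 − 132 + 0 = 232.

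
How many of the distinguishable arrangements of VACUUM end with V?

60

With the last slot taken by V, it remains to arrange the other 5 letters (ACUUM).
Those 5 letters have U appearing twice, giving (5)!/(2!) = 60.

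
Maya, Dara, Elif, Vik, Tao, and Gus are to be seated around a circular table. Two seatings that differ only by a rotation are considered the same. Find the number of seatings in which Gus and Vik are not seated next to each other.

Without the restriction there are (5)! = 120 seatings.
Seatings with Gus beside Vik: treat them as a block with 2 internal orders, giving 2 × (4)! = 48.
Subtracting, 120 − 48 = 72.

72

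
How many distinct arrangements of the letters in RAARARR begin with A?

15

With the first slot taken by A, it remains to arrange the other 6 letters (RARARR).
Those 6 letters have A appearing twice and R appearing 4 times, giving (6)!/(4!·2!) = 15.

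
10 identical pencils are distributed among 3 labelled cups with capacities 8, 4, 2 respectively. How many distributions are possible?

12

By stars and bars, unrestricted non-negative solutions to x_1+…+x_3 = 10 number C(10+2,2) = 66.
Subtract solutions that violate a single cap (substitute x_i' = x_i − (cap_i+1)): x_1 ≥ 9 gives C(3,2) = 3; x_2 ≥ 5 gives C(7,2) = 21; x_3 ≥ 3 gives C(9,2) = 36. Together 60.
Add back pairs where two caps are both exceeded: 0 + 0 + 6 = 6.
By inclusion–exclusion the count is 66 − 60 + 6 = 12.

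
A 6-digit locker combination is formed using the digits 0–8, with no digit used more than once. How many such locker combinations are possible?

Choose and order 6 of the 9 symbols: the first digit has 9 options, the next 8, and so on down to 4.
9 × 8 × 7 × 6 × 5 × 4 = 60480.

60480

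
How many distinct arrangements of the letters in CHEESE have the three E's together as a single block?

24

Treat the 3 copies of E as a single block. The multiset to arrange is then {EEE, C, H, S}, 4 items in all.
All 4 items are distinct, so there are (4)! = 24 arrangements.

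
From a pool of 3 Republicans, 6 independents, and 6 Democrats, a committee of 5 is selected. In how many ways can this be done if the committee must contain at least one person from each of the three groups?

Total 5-person selections from all 15: C(15,5) = 3003.
Subtract selections that omit an entire group: no Republicans → C(12,5) = 792; no independents → C(9,5) = 126; no Democrats → C(9,5) = 126.
Add back selections omitting two groups (i.e. drawn from a single group): C(3,5) + C(6,5) + C(6,5) = 12.
By inclusion–exclusion: 3003 − 1044 + 12 = 1971.

1971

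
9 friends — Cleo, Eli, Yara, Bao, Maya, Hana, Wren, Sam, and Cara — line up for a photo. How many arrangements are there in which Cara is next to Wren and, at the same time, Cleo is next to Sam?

20160

Treat {Cara,Wren} as one block (2 orders) and {Cleo,Sam} as another (2 orders).
That leaves 7 units to arrange: 2 × 2 × 7! = 4 × 5040 = 20160.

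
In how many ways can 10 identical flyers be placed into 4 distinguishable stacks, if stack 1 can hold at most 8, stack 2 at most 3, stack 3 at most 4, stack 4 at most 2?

Ignoring the caps, the number of non-negative solutions to x_1+…+x_4 = 10 is C(13,3) = 286.
Subtract solutions that violate a single cap (substitute x_i' = x_i − (cap_i+1)): x_1 ≥ 9 gives C(4,3) = 4; x_2 ≥ 4 gives C(9,3) = 84; x_3 ≥ 5 gives C(8,3) = 56; x_4 ≥ 3 gives C(10,3) = 120. Together 264.
Add back pairs where two caps are both exceeded: 0 + 0 + 0 + 4 + 20 + 10 = 34.
By inclusion–exclusion the count is 286 − 264 + 34 = 56.

56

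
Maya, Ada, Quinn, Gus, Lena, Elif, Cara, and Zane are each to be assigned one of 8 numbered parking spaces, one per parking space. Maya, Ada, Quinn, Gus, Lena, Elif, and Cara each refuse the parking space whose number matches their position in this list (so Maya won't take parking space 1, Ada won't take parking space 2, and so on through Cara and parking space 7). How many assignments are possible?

16687

Let Aᵢ (for 1 ≤ i ≤ 7) be the placements that put person i in their forbidden parking space. Any j of these fix j positions, leaving (8−j)! ways to fill the rest, and there are C(7,j) ways to pick which j.
By inclusion–exclusion, the number of valid placements is Σ_{j=0}^{7} (−1)^j C(7,j)·(8−j)!.
Computing: 40320 − 35280 + 15120 − 4200 + 840 − 126 + 14 − 1 = 16687.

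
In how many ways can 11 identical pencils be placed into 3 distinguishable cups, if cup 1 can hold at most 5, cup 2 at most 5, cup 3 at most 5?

Ignoring the caps, the number of non-negative solutions to x_1+…+x_3 = 11 is C(13,2) = 78.
Subtract solutions that violate a single cap (substitute x_i' = x_i − (cap_i+1)): x_1 ≥ 6 gives C(7,2) = 21; x_2 ≥ 6 gives C(7,2) = 21; x_3 ≥ 6 gives C(7,2) = 21. Together 63.
No two caps can be exceeded simultaneously, so the pair terms are all 0.
By inclusion–exclusion the count is 78 − 63 + 0 = 15.

15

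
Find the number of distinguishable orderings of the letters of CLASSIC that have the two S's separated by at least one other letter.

There are 7!/(2!·2!) = 1260 arrangements of CLASSIC in total.
Arrangements with the S's together: treat SS as one letter, giving (6)!/(2!) = 360.
Hence 1260 − 360 = 900.

900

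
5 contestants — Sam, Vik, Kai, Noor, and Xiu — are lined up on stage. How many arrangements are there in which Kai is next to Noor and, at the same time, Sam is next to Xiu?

24

Treat {Kai,Noor} as one block (2 orders) and {Sam,Xiu} as another (2 orders).
That leaves 3 units to arrange: 2 × 2 × 3! = 4 × 6 = 24.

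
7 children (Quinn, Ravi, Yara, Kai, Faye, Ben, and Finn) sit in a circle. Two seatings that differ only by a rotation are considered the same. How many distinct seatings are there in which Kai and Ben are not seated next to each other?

All circular seatings of 7 people number (6)! = 720.
Seatings with Kai beside Ben: treat them as a block with 2 internal orders, giving 2 × (5)! = 240.
Subtracting, 720 − 240 = 480.

480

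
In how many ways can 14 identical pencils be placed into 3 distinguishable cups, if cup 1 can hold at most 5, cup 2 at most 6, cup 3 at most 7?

Without the upper bounds there are C(16,2) = 120 ways to split 14 among 3 cups.
Subtract solutions that violate a single cap (substitute x_i' = x_i − (cap_i+1)): x_1 ≥ 6 gives C(10,2) = 45; x_2 ≥ 7 gives C(9,2) = 36; x_3 ≥ 8 gives C(8,2) = 28. Together 109.
Add back pairs where two caps are both exceeded: 3 + 1 + 0 = 4.
By inclusion–exclusion the count is 120 − 109 + 4 = 15.

15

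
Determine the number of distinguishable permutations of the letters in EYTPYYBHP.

30240

The 9 letters of EYTPYYBHP have repeats: P appearing twice and Y appearing 3 times.
So there are 9! / (3!·2!) = 30240 distinguishable arrangements.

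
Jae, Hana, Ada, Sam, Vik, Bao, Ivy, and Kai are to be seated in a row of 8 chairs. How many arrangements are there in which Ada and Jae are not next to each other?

Of the 8! = 40320 arrangements, those with Ada and Jae adjacent number 2 × 7! = 10080 (treat the pair as a block with 2 internal orders).
So 40320 − 10080 = 30240 arrangements keep them apart.

30240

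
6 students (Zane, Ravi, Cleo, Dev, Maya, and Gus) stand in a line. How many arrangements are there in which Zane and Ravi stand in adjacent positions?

240

Place the 4 others and the Zane-Ravi pair as 5 objects in a line; the pair has 2 internal arrangements.
So the count is 2·(5)! = 240.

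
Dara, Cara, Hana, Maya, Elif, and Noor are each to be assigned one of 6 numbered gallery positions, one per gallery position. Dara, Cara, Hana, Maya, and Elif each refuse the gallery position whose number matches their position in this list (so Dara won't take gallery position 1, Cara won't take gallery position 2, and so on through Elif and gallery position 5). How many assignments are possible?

309

Let Aᵢ (for 1 ≤ i ≤ 5) be the placements that put person i in their forbidden gallery position. Any j of these fix j positions, leaving (6−j)! ways to fill the rest, and there are C(5,j) ways to pick which j.
By inclusion–exclusion, the number of valid placements is Σ_{j=0}^{5} (−1)^j C(5,j)·(6−j)!.
Computing: 720 − 600 + 240 − 60 + 10 − 1 = 309.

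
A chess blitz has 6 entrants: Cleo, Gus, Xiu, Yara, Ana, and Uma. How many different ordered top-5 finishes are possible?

There are 6 choices for 1st place, 5 for 2nd, and so on down to 2 for position 5.
That gives 6 × 5 × 4 × 3 × 2 = 720.

720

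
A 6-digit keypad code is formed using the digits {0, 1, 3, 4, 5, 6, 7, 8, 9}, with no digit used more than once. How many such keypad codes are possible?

This is a permutation of 6 out of 9: P(9,6) = 9!/3!.
That product is 9 × 8 × 7 × 6 × 5 × 4 = 60480.

60480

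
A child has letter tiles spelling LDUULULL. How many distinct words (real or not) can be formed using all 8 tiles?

280

LDUULULL has 8 letters with L appearing 4 times and U appearing 3 times.
The number of distinct arrangements is 8!/(4!·3!) = 40320/144 = 280.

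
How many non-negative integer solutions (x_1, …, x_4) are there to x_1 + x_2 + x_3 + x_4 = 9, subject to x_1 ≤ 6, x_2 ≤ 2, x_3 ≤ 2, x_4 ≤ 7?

Ignoring the caps, the number of non-negative solutions to x_1+…+x_4 = 9 is C(12,3) = 220.
Subtract solutions that violate a single cap (substitute x_i' = x_i − (cap_i+1)): x_1 ≥ 7 gives C(5,3) = 10; x_2 ≥ 3 gives C(9,3) = 84; x_3 ≥ 3 gives C(9,3) = 84; x_4 ≥ 8 gives C(4,3) = 4. Together 182.
Add back pairs where two caps are both exceeded: 0 + 0 + 0 + 20 + 0 + 0 = 20.
By inclusion–exclusion the count is 220 − 182 + 20 = 58.

58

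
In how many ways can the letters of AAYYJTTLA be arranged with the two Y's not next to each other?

11760

There are 9!/(3!·2!·2!) = 15120 arrangements of AAYYJTTLA in total.
Arrangements with the Y's together: treat YY as one letter, giving (8)!/(3!·2!) = 3360.
Hence 15120 − 3360 = 11760.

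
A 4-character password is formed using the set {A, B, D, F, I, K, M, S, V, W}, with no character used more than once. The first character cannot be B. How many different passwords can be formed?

The first character has 10−1 = 9 choices (anything except B).
The remaining 3 characters are filled from the other 9 symbols without repetition: 9 × 8 × 7 = 504.
Total: 9 × 504 = 4536.

4536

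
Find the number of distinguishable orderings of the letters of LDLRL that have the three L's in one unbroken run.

Treat the 3 copies of L as a single block. The multiset to arrange is then {LLL, D, R}, 3 items in all.
All 3 items are distinct, so there are (3)! = 6 arrangements.

6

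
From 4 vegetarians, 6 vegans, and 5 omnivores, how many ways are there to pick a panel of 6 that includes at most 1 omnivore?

1470

Split by how many omnivores are chosen (0 through 1).
Sum: C(5,0)·C(10,6) + C(5,1)·C(10,5) = 210 + 1260 = 1470.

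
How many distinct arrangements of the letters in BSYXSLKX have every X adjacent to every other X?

Treat the 2 copies of X as a single block. The multiset to arrange is then {XX, B, K, L, S, S, Y}, 7 items in all.
That gives (7)!/(2!) = 2520 arrangements.

2520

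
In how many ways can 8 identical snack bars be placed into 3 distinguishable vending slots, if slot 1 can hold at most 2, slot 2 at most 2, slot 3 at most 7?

By stars and bars, unrestricted non-negative solutions to x_1+…+x_3 = 8 number C(8+2,2) = 45.
Subtract solutions that violate a single cap (substitute x_i' = x_i − (cap_i+1)): x_1 ≥ 3 gives C(7,2) = 21; x_2 ≥ 3 gives C(7,2) = 21; x_3 ≥ 8 gives C(2,2) = 1. Together 43.
Add back pairs where two caps are both exceeded: 6 + 0 + 0 = 6.
By inclusion–exclusion the count is 45 − 43 + 6 = 8.

8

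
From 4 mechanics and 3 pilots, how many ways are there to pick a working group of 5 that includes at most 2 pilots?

15

Split by how many pilots are chosen (0 through 2).
Sum: C(3,0)·C(4,5) + C(3,1)·C(4,4) + C(3,2)·C(4,3) = 0 + 3 + 12 = 15.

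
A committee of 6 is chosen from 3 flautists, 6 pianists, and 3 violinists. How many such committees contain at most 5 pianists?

923

Split by how many pianists are chosen (0 through 5).
Sum: C(6,0)·C(6,6) + C(6,1)·C(6,5) + C(6,2)·C(6,4) + C(6,3)·C(6,3) + C(6,4)·C(6,2) + C(6,5)·C(6,1) = 1 + 36 + 225 + 400 + 225 + 36 = 923.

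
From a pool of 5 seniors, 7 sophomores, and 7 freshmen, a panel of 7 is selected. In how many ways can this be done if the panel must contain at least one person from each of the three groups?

45374

Unrestricted: C(19,7) = 50388 ways to pick any 7 of the 19.
Selections missing a whole group: no seniors → C(14,7) = 3432; no sophomores → C(12,7) = 792; no freshmen → C(12,7) = 792.
Add back selections omitting two groups (i.e. drawn from a single group): C(5,7) + C(7,7) + C(7,7) = 2.
By inclusion–exclusion: 50388 − 5016 + 2 = 45374.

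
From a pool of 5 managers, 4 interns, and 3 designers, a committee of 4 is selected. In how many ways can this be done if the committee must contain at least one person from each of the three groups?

270

Total 4-person selections from all 12: C(12,4) = 495.
Selections missing a whole group: no managers → C(7,4) = 35; no interns → C(8,4) = 70; no designers → C(9,4) = 126.
Add back selections omitting two groups (i.e. drawn from a single group): C(5,4) + C(4,4) + C(3,4) = 6.
By inclusion–exclusion: 495 − 231 + 6 = 270.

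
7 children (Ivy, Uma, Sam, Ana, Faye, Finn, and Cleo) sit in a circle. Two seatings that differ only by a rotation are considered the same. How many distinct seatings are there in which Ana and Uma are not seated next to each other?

480

All circular seatings of 7 people number (6)! = 720.
Seatings with Ana beside Uma: treat them as a block with 2 internal orders, giving 2 × (5)! = 240.
Subtracting, 720 − 240 = 480.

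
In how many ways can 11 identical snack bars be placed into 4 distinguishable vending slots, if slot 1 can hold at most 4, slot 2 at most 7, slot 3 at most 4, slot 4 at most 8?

By stars and bars, unrestricted non-negative solutions to x_1+…+x_4 = 11 number C(11+3,3) = 364.
Subtract solutions that violate a single cap (substitute x_i' = x_i − (cap_i+1)): x_1 ≥ 5 gives C(9,3) = 84; x_2 ≥ 8 gives C(6,3) = 20; x_3 ≥ 5 gives C(9,3) = 84; x_4 ≥ 9 gives C(5,3) = 10. Together 198.
Add back pairs where two caps are both exceeded: 0 + 4 + 0 + 0 + 0 + 0 = 4.
By inclusion–exclusion the count is 364 − 198 + 4 = 170.

170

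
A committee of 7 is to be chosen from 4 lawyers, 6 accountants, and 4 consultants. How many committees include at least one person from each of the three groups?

3184

Total 7-person selections from all 14: C(14,7) = 3432.
Subtract selections that omit an entire group: no lawyers → C(10,7) = 120; no accountants → C(8,7) = 8; no consultants → C(10,7) = 120.
Add back selections omitting two groups (i.e. drawn from a single group): C(4,7) + C(6,7) + C(4,7) = 0.
By inclusion–exclusion: 3432 − 248 + 0 = 3184.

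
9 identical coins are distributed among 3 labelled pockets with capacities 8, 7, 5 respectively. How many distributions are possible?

41

Ignoring the caps, the number of non-negative solutions to x_1+…+x_3 = 9 is C(11,2) = 55.
Subtract solutions that violate a single cap (substitute x_i' = x_i − (cap_i+1)): x_1 ≥ 9 gives C(2,2) = 1; x_2 ≥ 8 gives C(3,2) = 3; x_3 ≥ 6 gives C(5,2) = 10. Together 14.
No two caps can be exceeded simultaneously, so the pair terms are all 0.
By inclusion–exclusion the count is 55 − 14 + 0 = 41.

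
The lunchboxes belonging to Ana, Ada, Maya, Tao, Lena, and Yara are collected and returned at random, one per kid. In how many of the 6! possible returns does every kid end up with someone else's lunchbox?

265

This is the derangement count D_6: permutations of 6 items with no fixed point.
By inclusion–exclusion this is Σ_{j=0}^{6} (−1)^j C(6,j)·(6−j)!.
Computing: 720 − 720 + 360 − 120 + 30 − 6 + 1 = 265.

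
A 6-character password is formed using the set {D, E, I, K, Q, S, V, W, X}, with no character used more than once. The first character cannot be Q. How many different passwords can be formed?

53760

The first character has 9−1 = 8 choices (anything except Q).
The remaining 5 characters are filled from the other 8 symbols without repetition: 8 × 7 × 6 × 5 × 4 = 6720.
Total: 8 × 6720 = 53760.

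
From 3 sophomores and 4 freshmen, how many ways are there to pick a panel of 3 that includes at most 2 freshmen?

Split by how many freshmen are chosen (0 through 2).
Sum: C(4,0)·C(3,3) + C(4,1)·C(3,2) + C(4,2)·C(3,1) = 1 + 12 + 18 = 31.

31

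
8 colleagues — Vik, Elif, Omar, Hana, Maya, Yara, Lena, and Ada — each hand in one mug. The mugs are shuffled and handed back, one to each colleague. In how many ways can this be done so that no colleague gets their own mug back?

14833

Count assignments avoiding every fixed point. For any j of the 8 colleagues fixed to their own mug, the other 8−j can be arranged in (8−j)! ways.
By inclusion–exclusion this is Σ_{j=0}^{8} (−1)^j C(8,j)·(8−j)!.
Computing: 40320 − 40320 + 20160 − 6720 + 1680 − 336 + 56 − 8 + 1 = 14833.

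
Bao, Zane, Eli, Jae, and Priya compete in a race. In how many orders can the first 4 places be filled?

120

There are 5 choices for 1st place, 4 for 2nd, and so on down to 2 for position 4.
That gives 5 × 4 × 3 × 2 = 120.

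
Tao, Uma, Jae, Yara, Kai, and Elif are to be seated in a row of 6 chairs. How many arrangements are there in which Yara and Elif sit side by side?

240

Place the 4 others and the Yara-Elif pair as 5 objects in a line; the pair has 2 internal arrangements.
So the count is 2·(5)! = 240.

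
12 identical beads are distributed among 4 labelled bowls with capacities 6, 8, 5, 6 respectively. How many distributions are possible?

239

Ignoring the caps, the number of non-negative solutions to x_1+…+x_4 = 12 is C(15,3) = 455.
Subtract solutions that violate a single cap (substitute x_i' = x_i − (cap_i+1)): x_1 ≥ 7 gives C(8,3) = 56; x_2 ≥ 9 gives C(6,3) = 20; x_3 ≥ 6 gives C(9,3) = 84; x_4 ≥ 7 gives C(8,3) = 56. Together 216.
No two caps can be exceeded simultaneously, so the pair terms are all 0.
By inclusion–exclusion the count is 455 − 216 + 0 = 239.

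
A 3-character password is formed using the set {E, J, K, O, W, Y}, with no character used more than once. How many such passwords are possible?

120

This is a permutation of 3 out of 6: P(6,3) = 6!/3!.
6 × 5 × 4 = 120.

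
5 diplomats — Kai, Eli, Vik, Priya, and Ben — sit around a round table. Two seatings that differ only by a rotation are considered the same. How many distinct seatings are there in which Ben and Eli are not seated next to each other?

All circular seatings of 5 people number (4)! = 24.
Seatings with Ben beside Eli: treat them as a block with 2 internal orders, giving 2 × (3)! = 12.
Subtracting, 24 − 12 = 12.

12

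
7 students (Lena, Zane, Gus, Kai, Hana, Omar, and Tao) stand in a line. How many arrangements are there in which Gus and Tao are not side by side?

3600

There are 7! = 5040 arrangements in all. If Gus and Tao are adjacent, merging them into one block gives 2·(6)! = 1440 arrangements.
Complementary counting: 5040 − 1440 = 3600.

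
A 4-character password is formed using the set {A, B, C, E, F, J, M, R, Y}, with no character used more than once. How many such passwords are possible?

3024

Choose and order 4 of the 9 symbols: the first character has 9 options, the next 8, then 7, 6.
9 × 8 × 7 × 6 = 3024.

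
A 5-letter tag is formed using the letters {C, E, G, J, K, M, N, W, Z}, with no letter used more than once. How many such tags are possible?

This is a permutation of 5 out of 9: P(9,5) = 9!/4!.
That product is 9 × 8 × 7 × 6 × 5 = 15120.

15120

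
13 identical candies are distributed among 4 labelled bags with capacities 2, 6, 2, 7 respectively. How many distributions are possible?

By stars and bars, unrestricted non-negative solutions to x_1+…+x_4 = 13 number C(13+3,3) = 560.
Subtract solutions that violate a single cap (substitute x_i' = x_i − (cap_i+1)): x_1 ≥ 3 gives C(13,3) = 286; x_2 ≥ 7 gives C(9,3) = 84; x_3 ≥ 3 gives C(13,3) = 286; x_4 ≥ 8 gives C(8,3) = 56. Together 712.
Add back pairs where two caps are both exceeded: 20 + 120 + 10 + 20 + 0 + 10 = 180.
Subtract triples: 1 + 0 + 0 + 0 = 1.
By inclusion–exclusion the count is 560 − 712 + 180 − 1 = 27.

27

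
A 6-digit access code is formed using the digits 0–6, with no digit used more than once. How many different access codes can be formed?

5040

Choose and order 6 of the 7 symbols: the first digit has 7 options, the next 6, and so on down to 2.
That product is 7 × 6 × 5 × 4 × 3 × 2 = 5040.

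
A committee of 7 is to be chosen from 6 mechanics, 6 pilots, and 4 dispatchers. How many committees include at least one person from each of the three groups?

Total 7-person selections from all 16: C(16,7) = 11440.
Selections missing a whole group: no mechanics → C(10,7) = 120; no pilots → C(10,7) = 120; no dispatchers → C(12,7) = 792.
Add back selections omitting two groups (i.e. drawn from a single group): C(6,7) + C(6,7) + C(4,7) = 0.
By inclusion–exclusion: 11440 − 1032 + 0 = 10408.

10408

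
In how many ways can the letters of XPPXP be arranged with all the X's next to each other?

4

Treat the 2 copies of X as a single block. The multiset to arrange is then {XX, P, P, P}, 4 items in all.
That gives (4)!/(3!) = 4 arrangements.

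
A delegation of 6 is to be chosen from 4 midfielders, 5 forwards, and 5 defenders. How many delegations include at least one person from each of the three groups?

Total 6-person selections from all 14: C(14,6) = 3003.
Selections missing a whole group: no midfielders → C(10,6) = 210; no forwards → C(9,6) = 84; no defenders → C(9,6) = 84.
Add back selections omitting two groups (i.e. drawn from a single group): C(4,6) + C(5,6) + C(5,6) = 0.
By inclusion–exclusion: 3003 − 378 + 0 = 2625.

2625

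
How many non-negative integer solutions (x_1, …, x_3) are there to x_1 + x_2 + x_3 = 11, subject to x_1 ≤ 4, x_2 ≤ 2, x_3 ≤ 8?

By stars and bars, unrestricted non-negative solutions to x_1+…+x_3 = 11 number C(11+2,2) = 78.
Subtract solutions that violate a single cap (substitute x_i' = x_i − (cap_i+1)): x_1 ≥ 5 gives C(8,2) = 28; x_2 ≥ 3 gives C(10,2) = 45; x_3 ≥ 9 gives C(4,2) = 6. Together 79.
Add back pairs where two caps are both exceeded: 10 + 0 + 0 = 10.
By inclusion–exclusion the count is 78 − 79 + 10 = 9.

9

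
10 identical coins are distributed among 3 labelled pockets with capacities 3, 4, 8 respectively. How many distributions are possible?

Without the upper bounds there are C(12,2) = 66 ways to split 10 among 3 pockets.
Subtract solutions that violate a single cap (substitute x_i' = x_i − (cap_i+1)): x_1 ≥ 4 gives C(8,2) = 28; x_2 ≥ 5 gives C(7,2) = 21; x_3 ≥ 9 gives C(3,2) = 3. Together 52.
Add back pairs where two caps are both exceeded: 3 + 0 + 0 = 3.
By inclusion–exclusion the count is 66 − 52 + 3 = 17.

17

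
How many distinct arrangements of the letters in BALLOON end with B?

Fix B in the last position and arrange the remaining 6 letters.
Those 6 letters have L appearing twice and O appearing twice, giving (6)!/(2!·2!) = 180.

180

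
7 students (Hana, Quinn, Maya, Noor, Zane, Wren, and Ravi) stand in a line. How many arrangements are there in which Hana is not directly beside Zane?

Of the 7! = 5040 arrangements, those with Hana and Zane adjacent number 2 × 6! = 1440 (treat the pair as a block with 2 internal orders).
So 5040 − 1440 = 3600 arrangements keep them apart.

3600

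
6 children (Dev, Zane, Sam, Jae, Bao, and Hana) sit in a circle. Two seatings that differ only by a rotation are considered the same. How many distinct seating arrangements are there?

120

Seat Dev anywhere (absorbing the rotational symmetry), then permute the other 5: (5)! = 120.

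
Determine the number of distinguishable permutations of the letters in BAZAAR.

120

BAZAAR has 6 letters with A appearing 3 times.
The number of distinct arrangements is 6!/(3!) = 720/6 = 120.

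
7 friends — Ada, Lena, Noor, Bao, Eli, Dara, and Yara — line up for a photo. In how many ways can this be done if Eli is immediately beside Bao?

Place the 5 others and the Eli-Bao pair as 6 objects in a line; the pair has 2 internal arrangements.
So the count is 2·(6)! = 1440.

1440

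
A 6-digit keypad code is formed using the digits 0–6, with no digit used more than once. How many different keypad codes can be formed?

With no repetition, fill the 6 digits in order: 7 choices, then 6, down to 2.
7 × 6 × 5 × 4 × 3 × 2 = 5040.

5040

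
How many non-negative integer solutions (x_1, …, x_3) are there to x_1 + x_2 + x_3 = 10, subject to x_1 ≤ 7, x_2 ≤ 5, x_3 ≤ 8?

Without the upper bounds there are C(12,2) = 66 ways to split 10 among 3 variables.
Subtract solutions that violate a single cap (substitute x_i' = x_i − (cap_i+1)): x_1 ≥ 8 gives C(4,2) = 6; x_2 ≥ 6 gives C(6,2) = 15; x_3 ≥ 9 gives C(3,2) = 3. Together 24.
No two caps can be exceeded simultaneously, so the pair terms are all 0.
By inclusion–exclusion the count is 66 − 24 + 0 = 42.

42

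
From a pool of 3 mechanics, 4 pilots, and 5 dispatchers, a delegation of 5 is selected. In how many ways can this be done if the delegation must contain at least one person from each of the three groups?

590

Unrestricted: C(12,5) = 792 ways to pick any 5 of the 12.
Selections missing a whole group: no mechanics → C(9,5) = 126; no pilots → C(8,5) = 56; no dispatchers → C(7,5) = 21.
Add back selections omitting two groups (i.e. drawn from a single group): C(3,5) + C(4,5) + C(5,5) = 1.
By inclusion–exclusion: 792 − 203 + 1 = 590.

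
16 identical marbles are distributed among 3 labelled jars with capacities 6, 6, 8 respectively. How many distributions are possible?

Without the upper bounds there are C(18,2) = 153 ways to split 16 among 3 jars.
Subtract solutions that violate a single cap (substitute x_i' = x_i − (cap_i+1)): x_1 ≥ 7 gives C(11,2) = 55; x_2 ≥ 7 gives C(11,2) = 55; x_3 ≥ 9 gives C(9,2) = 36. Together 146.
Add back pairs where two caps are both exceeded: 6 + 1 + 1 = 8.
By inclusion–exclusion the count is 153 − 146 + 8 = 15.

15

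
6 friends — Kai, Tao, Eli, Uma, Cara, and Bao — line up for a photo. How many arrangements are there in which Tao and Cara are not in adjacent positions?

480

Of the 6! = 720 arrangements, those with Tao and Cara adjacent number 2 × 5! = 240 (treat the pair as a block with 2 internal orders).
So 720 − 240 = 480 arrangements keep them apart.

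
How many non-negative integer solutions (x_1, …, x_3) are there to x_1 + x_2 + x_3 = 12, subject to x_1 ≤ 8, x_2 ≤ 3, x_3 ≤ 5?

14

By stars and bars, unrestricted non-negative solutions to x_1+…+x_3 = 12 number C(12+2,2) = 91.
Subtract solutions that violate a single cap (substitute x_i' = x_i − (cap_i+1)): x_1 ≥ 9 gives C(5,2) = 10; x_2 ≥ 4 gives C(10,2) = 45; x_3 ≥ 6 gives C(8,2) = 28. Together 83.
Add back pairs where two caps are both exceeded: 0 + 0 + 6 = 6.
By inclusion–exclusion the count is 91 − 83 + 6 = 14.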